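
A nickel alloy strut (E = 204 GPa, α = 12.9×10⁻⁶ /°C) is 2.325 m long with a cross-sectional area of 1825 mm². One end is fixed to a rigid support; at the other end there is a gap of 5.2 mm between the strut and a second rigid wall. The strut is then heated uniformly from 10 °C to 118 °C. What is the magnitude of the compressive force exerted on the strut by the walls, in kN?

If the wall were absent the strut would grow by αΔT L = 12.9×10⁻⁶ × 108 × 2325 = 3.239 mm.
This is smaller than the 5.2 mm clearance, so the strut expands freely without reaching the stop — the stress is zero.

P ≈ 0 kN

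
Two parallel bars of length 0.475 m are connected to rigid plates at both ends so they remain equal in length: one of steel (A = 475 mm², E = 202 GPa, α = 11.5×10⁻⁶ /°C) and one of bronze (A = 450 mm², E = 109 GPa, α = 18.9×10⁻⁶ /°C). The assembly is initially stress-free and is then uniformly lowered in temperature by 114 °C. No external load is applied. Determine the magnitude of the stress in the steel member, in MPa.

Both members must finish at the same length. With the larger α, the bronze tends to over-contract; the plates restrain it, putting the bronze in tension and the steel in compression. With no external load the two internal forces are equal and opposite, magnitude P.
Compatibility of the two members (thermal + elastic change equal): (α₁ − α₂)ΔT = P·[1/(A₁E₁) + 1/(A₂E₂)].
|α₁ − α₂|·ΔT = 7.4×10⁻⁶ × 114 = 0.0008436.
1/(A₁E₁) + 1/(A₂E₂) = 1/(475×202×10³) + 1/(450×109×10³) = 3.081×10⁻⁸ N⁻¹.
So P = 0.0008436 / 3.081×10⁻⁸ = 27.38 kN.
σ_{steel} = P/A₁ = 27380/475 = 57.64 MPa, compressive.

σ ≈ 57.6 MPa (compressive)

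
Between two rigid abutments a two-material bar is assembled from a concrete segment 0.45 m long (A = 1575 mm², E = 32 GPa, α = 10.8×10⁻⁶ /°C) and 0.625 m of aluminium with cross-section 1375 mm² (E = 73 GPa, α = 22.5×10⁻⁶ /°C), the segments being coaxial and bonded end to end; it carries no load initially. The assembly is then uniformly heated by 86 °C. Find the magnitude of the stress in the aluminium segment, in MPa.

σ ≈ 78.1 MPa (compressive)

With the walls removed the bar would change length by δ_free = Σ αᵢΔT Lᵢ = 10.8×10⁻⁶×86×450 + 22.5×10⁻⁶×86×625 = 1.627 mm.
Since the ends are fixed, an axial force P builds up, equal in every segment, with P · Σ Lᵢ/(AᵢEᵢ) = δ_free.
The series flexibility is Σ Lᵢ/(AᵢEᵢ) = 450/(1575×32×10³) + 625/(1375×73×10³) = 1.516×10⁻⁵ mm/N.
Hence P = δ_free / Σ(L/AE) = 1.627/1.516×10⁻⁵ = 107.4 kN (compressive).
σ_{aluminium} = P / A = 107400 / 1375 = 78.09 MPa.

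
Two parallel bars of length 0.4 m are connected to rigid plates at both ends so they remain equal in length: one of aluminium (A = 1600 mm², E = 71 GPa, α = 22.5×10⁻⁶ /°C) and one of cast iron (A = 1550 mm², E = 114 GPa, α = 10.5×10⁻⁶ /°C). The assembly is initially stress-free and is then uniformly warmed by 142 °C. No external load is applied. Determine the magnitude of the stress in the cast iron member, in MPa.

σ ≈ 76 MPa (tensile)

Both members must finish at the same length. With the larger α, the aluminium tends to over-expand; the plates restrain it, putting the aluminium in compression and the cast iron in tension. With no external load the two internal forces are equal and opposite, magnitude P.
Setting the final lengths equal and cancelling L: (α₁ − α₂)ΔT = P/(A₁E₁) + P/(A₂E₂).
|α₁ − α₂|·ΔT = 12×10⁻⁶ × 142 = 0.001704.
1/(A₁E₁) + 1/(A₂E₂) = 1/(1600×71×10³) + 1/(1550×114×10³) = 1.446×10⁻⁸ N⁻¹.
P = 0.001704 / 1.446×10⁻⁸ = 117800 N = 117.8 kN.
σ_{cast iron} = P/A₂ = 117800/1550 = 76.02 MPa, tensile.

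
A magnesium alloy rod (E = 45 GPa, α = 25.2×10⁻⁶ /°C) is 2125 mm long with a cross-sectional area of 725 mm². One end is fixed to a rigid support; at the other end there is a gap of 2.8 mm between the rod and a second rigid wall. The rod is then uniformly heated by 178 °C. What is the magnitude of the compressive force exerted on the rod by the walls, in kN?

P ≈ 103 kN

If the wall were absent the rod would grow by αΔT L = 25.2×10⁻⁶ × 178 × 2125 = 9.532 mm.
This exceeds the 2.8 mm gap, so the wall pushes back. The portion of expansion that must be recovered elastically is δ_free − gap = 9.532 − 2.8 = 6.732 mm.
Compatibility: PL/(AE) = 6.732 mm, so σ = P/A = E × (6.732/2125) = 142.6 MPa.
Force on the wall = σA = 142.6 × 725 mm² = 103.4 kN.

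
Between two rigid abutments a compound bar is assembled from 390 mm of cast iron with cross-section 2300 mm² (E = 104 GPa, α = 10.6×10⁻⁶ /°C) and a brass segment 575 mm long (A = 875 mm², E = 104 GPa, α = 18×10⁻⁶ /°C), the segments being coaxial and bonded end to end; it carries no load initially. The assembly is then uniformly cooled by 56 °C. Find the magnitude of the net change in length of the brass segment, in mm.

If the supports were absent, the total length change would be Σ αᵢΔT Lᵢ = 10.6×10⁻⁶×56×390 + 18×10⁻⁶×56×575 = 0.8111 mm.
Since the ends are fixed, an axial force P builds up, equal in every segment, with P · Σ Lᵢ/(AᵢEᵢ) = δ_free.
The series flexibility is Σ Lᵢ/(AᵢEᵢ) = 390/(2300×104×10³) + 575/(875×104×10³) = 7.949×10⁻⁶ mm/N.
Hence P = δ_free / Σ(L/AE) = 0.8111/7.949×10⁻⁶ = 102 kN (tensile).
For the brass segment, free thermal change = 18×10⁻⁶×56×575 = 0.5796 mm and elastic change from P = 102000×575/(875×104×10³) = 0.6447 mm; these oppose, so the net change is 0.0651 mm (segment lengthens).

|ΔL| ≈ 0.0651 mm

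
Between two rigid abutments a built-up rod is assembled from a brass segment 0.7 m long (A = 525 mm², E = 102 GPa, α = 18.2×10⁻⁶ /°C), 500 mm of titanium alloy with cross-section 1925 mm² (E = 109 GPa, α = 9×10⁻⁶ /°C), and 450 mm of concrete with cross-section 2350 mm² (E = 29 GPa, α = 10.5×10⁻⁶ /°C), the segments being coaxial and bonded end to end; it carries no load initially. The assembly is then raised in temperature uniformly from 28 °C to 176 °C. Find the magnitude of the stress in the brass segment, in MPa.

Free thermal expansion of the whole bar: Σ αᵢΔT Lᵢ = 18.2×10⁻⁶×148×700 + 9×10⁻⁶×148×500 + 10.5×10⁻⁶×148×450 = 3.251 mm.
The rigid supports impose zero overall length change; the single axial force P common to all segments must satisfy P Σ Lᵢ/(AᵢEᵢ) = δ_free.
Σ Lᵢ/(AᵢEᵢ) = 700/(525×102×10³) + 500/(1925×109×10³) + 450/(2350×29×10³) = 2.206×10⁻⁵ mm/N.
P = 3.251 / 2.206×10⁻⁵ = 147400 N = 147.4 kN, compressive.
σ_{brass} = P / A = 147400 / 525 = 280.7 MPa.

σ ≈ 281 MPa (compressive)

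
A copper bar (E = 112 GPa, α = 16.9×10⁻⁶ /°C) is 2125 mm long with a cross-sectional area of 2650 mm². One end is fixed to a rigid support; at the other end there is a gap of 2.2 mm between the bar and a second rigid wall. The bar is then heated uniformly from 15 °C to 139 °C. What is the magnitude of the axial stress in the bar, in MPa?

Free thermal elongation = αΔT L = 16.9×10⁻⁶ × 124 × 2125 = 4.453 mm.
After closing the 2.2 mm clearance, 4.453 − 2.2 = 2.253 mm of expansion remains to be suppressed by the wall.
Compatibility: PL/(AE) = 2.253 mm, so σ = P/A = E × (2.253/2125) = 118.8 MPa.

σ ≈ 119 MPa (compressive)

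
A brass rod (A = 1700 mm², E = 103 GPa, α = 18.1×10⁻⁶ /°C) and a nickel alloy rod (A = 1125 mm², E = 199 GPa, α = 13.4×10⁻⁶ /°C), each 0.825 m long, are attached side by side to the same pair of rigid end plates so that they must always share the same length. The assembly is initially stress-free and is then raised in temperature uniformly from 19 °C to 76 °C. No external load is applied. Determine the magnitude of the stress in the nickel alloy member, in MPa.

The brass has the larger α, so on heating it would change length more than the nickel alloy if both were free. The rigid plates force a common final length, so the brass is put into compression and the nickel alloy into tension, with equal and opposite forces P (no external load).
Equating the net (thermal + elastic) strains gives |α₁ − α₂|·ΔT = P·[1/(A₁E₁) + 1/(A₂E₂)].
|α₁ − α₂|·ΔT = 4.7×10⁻⁶ × 57 = 0.0002679.
1/(A₁E₁) + 1/(A₂E₂) = 1/(1700×103×10³) + 1/(1125×199×10³) = 1.018×10⁻⁸ N⁻¹.
So P = 0.0002679 / 1.018×10⁻⁸ = 26.32 kN.
σ_{nickel alloy} = P/A₂ = 26320/1125 = 23.4 MPa, tensile.

σ ≈ 23.4 MPa (tensile)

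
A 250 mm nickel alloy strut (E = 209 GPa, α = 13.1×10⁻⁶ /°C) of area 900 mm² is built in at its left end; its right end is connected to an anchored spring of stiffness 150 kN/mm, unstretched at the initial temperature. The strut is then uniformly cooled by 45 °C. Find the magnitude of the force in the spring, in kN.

Free thermal contraction: δ_free = αΔT L = 13.1×10⁻⁶ × 45 × 250 = 0.1474 mm.
Let P be the tensile force in the spring. The strut extends elastically by PL/(AE) and the spring stretches by P/k; together these equal δ_free.
So P = δ_free / [L/(AE) + 1/k] = 0.1474 / [ 250/(900×209×10³) + 1/(150×10³) ].
P = 0.1474 / 7.996×10⁻⁶ = 18430 N.

P ≈ 18.4 kN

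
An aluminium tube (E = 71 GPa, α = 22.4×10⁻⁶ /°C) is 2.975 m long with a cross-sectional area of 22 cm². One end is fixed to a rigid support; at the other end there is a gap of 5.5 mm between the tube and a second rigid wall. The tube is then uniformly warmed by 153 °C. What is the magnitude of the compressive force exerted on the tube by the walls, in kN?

P ≈ 247 kN

If the wall were absent the tube would grow by αΔT L = 22.4×10⁻⁶ × 153 × 2975 = 10.2 mm.
After closing the 5.5 mm clearance, 10.2 − 5.5 = 4.696 mm of expansion remains to be suppressed by the wall.
So σ = E(δ_free − g)/L = 71×10³ × 4.696/2975 = 112.1 MPa.
P = σA = 112.1 × 2200 = 246.6 kN.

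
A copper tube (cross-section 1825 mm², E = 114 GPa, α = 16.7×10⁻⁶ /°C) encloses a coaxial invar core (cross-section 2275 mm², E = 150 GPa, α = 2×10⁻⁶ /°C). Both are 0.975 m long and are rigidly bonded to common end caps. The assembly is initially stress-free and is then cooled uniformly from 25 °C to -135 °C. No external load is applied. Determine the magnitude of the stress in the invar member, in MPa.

σ ≈ 134 MPa (compressive)

The copper has the larger α, so on cooling it would change length more than the invar if both were free. The rigid plates force a common final length, so the copper is put into tension and the invar into compression, with equal and opposite forces P (no external load).
Setting the final lengths equal and cancelling L: (α₁ − α₂)ΔT = P/(A₁E₁) + P/(A₂E₂).
|α₁ − α₂|·ΔT = 14.7×10⁻⁶ × 160 = 0.002352.
1/(A₁E₁) + 1/(A₂E₂) = 1/(1825×114×10³) + 1/(2275×150×10³) = 7.737×10⁻⁹ N⁻¹.
P = 0.002352 / 7.737×10⁻⁹ = 304000 N = 304 kN.
σ_{invar} = P/A₂ = 304000/2275 = 133.6 MPa, compressive.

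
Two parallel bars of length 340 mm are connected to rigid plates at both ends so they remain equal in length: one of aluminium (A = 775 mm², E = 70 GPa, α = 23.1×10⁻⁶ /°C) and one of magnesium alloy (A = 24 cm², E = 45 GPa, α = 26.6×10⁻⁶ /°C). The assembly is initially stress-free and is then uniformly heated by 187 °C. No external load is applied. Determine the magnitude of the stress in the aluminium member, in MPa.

Both members must finish at the same length. With the larger α, the magnesium alloy tends to over-expand; the plates restrain it, putting the magnesium alloy in compression and the aluminium in tension. With no external load the two internal forces are equal and opposite, magnitude P.
Compatibility of the two members (thermal + elastic change equal): (α₁ − α₂)ΔT = P·[1/(A₁E₁) + 1/(A₂E₂)].
|α₁ − α₂|·ΔT = 3.5×10⁻⁶ × 187 = 0.0006545.
1/(A₁E₁) + 1/(A₂E₂) = 1/(775×70×10³) + 1/(2400×45×10³) = 2.769×10⁻⁸ N⁻¹.
P = 0.0006545 / 2.769×10⁻⁸ = 23630 N = 23.63 kN.
σ_{aluminium} = P/A₁ = 23630/775 = 30.5 MPa, tensile.

σ ≈ 30.5 MPa (tensile)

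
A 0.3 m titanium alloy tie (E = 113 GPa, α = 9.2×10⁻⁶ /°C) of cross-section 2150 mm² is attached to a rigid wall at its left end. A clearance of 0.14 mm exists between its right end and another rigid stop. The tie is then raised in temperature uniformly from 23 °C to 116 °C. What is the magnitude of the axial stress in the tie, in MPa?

σ ≈ 43.9 MPa (compressive)

Free thermal elongation = αΔT L = 9.2×10⁻⁶ × 93 × 300 = 0.2567 mm.
This exceeds the 0.14 mm gap, so the wall pushes back. The portion of expansion that must be recovered elastically is δ_free − gap = 0.2567 − 0.14 = 0.1167 mm.
That suppressed elongation corresponds to σ = E·Δ/L = 113×10³ × 0.1167/300 = 43.95 MPa.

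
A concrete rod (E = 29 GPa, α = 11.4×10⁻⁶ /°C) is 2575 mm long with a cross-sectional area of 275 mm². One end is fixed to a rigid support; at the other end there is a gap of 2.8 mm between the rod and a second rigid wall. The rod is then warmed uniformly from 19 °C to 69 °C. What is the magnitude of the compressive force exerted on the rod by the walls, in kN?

Free thermal elongation = αΔT L = 11.4×10⁻⁶ × 50 × 2575 = 1.468 mm.
This is smaller than the 2.8 mm clearance, so the rod expands freely without reaching the stop — the stress is zero.

P ≈ 0 kN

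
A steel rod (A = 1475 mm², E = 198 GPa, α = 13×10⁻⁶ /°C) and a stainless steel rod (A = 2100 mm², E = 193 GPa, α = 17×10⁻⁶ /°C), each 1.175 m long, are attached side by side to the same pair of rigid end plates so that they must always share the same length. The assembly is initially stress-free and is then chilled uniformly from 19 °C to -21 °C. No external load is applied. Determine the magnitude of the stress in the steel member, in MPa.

σ ≈ 18.4 MPa (compressive)

Equilibrium of a rigid end plate with no external load gives equal and opposite internal forces ±P in the two members. Since α_{stainless steel} > α_{steel}, cooling drives the stainless steel into tension and the steel into compression.
Compatibility of the two members (thermal + elastic change equal): (α₁ − α₂)ΔT = P·[1/(A₁E₁) + 1/(A₂E₂)].
|α₁ − α₂|·ΔT = 4×10⁻⁶ × 40 = 0.00016.
1/(A₁E₁) + 1/(A₂E₂) = 1/(1475×198×10³) + 1/(2100×193×10³) = 5.891×10⁻⁹ N⁻¹.
So P = 0.00016 / 5.891×10⁻⁹ = 27.16 kN.
σ_{steel} = P/A₁ = 27160/1475 = 18.41 MPa, compressive.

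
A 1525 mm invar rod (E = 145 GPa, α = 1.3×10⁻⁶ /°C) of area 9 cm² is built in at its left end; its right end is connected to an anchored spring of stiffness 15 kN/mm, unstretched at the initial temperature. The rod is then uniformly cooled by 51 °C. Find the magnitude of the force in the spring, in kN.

P ≈ 1.29 kN

Free thermal contraction: δ_free = αΔT L = 1.3×10⁻⁶ × 51 × 1525 = 0.1011 mm.
With a force P in the spring, the elastic change of the rod is PL/(AE) and that of the spring is P/k; compatibility requires their sum to equal δ_free.
So P = δ_free / [L/(AE) + 1/k] = 0.1011 / [ 1525/(900×145×10³) + 1/(15×10³) ].
P = 0.1011 / 7.835×10⁻⁵ = 1290 N.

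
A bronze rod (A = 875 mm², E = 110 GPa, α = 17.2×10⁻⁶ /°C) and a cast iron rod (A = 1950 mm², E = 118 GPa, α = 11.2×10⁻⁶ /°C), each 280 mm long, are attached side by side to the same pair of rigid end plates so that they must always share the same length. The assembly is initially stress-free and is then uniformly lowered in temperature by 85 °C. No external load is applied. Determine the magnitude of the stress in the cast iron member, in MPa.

Equilibrium of a rigid end plate with no external load gives equal and opposite internal forces ±P in the two members. Since α_{bronze} > α_{cast iron}, cooling drives the bronze into tension and the cast iron into compression.
Compatibility of the two members (thermal + elastic change equal): (α₁ − α₂)ΔT = P·[1/(A₁E₁) + 1/(A₂E₂)].
|α₁ − α₂|·ΔT = 6×10⁻⁶ × 85 = 0.00051.
1/(A₁E₁) + 1/(A₂E₂) = 1/(875×110×10³) + 1/(1950×118×10³) = 1.474×10⁻⁸ N⁻¹.
So P = 0.00051 / 1.474×10⁻⁸ = 34.61 kN.
σ_{cast iron} = P/A₂ = 34610/1950 = 17.75 MPa, compressive.

σ ≈ 17.7 MPa (compressive)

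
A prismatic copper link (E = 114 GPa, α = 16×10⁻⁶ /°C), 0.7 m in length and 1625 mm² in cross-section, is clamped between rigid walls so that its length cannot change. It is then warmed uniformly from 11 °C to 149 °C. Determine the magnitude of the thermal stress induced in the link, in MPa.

With length fixed, the mechanical strain must cancel the thermal strain αΔT = 16×10⁻⁶ × 138 = 2208×10⁻⁶.
Hence σ = E·αΔT = 114×10³ × 2208×10⁻⁶ = 251.7 MPa, compressive.

σ ≈ 252 MPa (compressive)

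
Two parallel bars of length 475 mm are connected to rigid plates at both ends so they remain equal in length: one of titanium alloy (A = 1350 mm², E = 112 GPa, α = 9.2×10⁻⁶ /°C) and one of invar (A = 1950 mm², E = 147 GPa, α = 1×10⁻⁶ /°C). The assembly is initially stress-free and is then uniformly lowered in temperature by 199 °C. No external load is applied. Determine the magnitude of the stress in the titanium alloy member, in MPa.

Both members must finish at the same length. With the larger α, the titanium alloy tends to over-contract; the plates restrain it, putting the titanium alloy in tension and the invar in compression. With no external load the two internal forces are equal and opposite, magnitude P.
Setting the final lengths equal and cancelling L: (α₁ − α₂)ΔT = P/(A₁E₁) + P/(A₂E₂).
|α₁ − α₂|·ΔT = 8.2×10⁻⁶ × 199 = 0.001632.
1/(A₁E₁) + 1/(A₂E₂) = 1/(1350×112×10³) + 1/(1950×147×10³) = 1.01×10⁻⁸ N⁻¹.
So P = 0.001632 / 1.01×10⁻⁸ = 161.5 kN.
σ_{titanium alloy} = P/A₁ = 161500/1350 = 119.6 MPa, tensile.

σ ≈ 120 MPa (tensile)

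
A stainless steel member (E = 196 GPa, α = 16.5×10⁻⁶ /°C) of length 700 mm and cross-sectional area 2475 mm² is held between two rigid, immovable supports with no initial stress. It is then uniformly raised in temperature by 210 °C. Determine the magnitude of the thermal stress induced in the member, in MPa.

The supports are rigid, so the total axial strain is zero. The restrained thermal strain is ε = αΔT = 16.5×10⁻⁶ × 210 = 3465×10⁻⁶.
σ = EαΔT = 196×10³ × 16.5×10⁻⁶ × 210 = 679.1 MPa (compressive; the member is trying to expand).

σ ≈ 679 MPa (compressive)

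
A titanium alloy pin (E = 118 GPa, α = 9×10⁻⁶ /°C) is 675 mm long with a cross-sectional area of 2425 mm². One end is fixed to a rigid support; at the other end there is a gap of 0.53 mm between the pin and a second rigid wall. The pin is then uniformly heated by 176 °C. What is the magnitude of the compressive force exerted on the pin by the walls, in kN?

Unrestrained expansion: δ_free = αΔT L = 9×10⁻⁶ × 176 × 675 = 1.069 mm.
This exceeds the 0.53 mm gap, so the wall pushes back. The portion of expansion that must be recovered elastically is δ_free − gap = 1.069 − 0.53 = 0.5392 mm.
So σ = E(δ_free − g)/L = 118×10³ × 0.5392/675 = 94.26 MPa.
Force on the wall = σA = 94.26 × 2425 mm² = 228.6 kN.

P ≈ 229 kN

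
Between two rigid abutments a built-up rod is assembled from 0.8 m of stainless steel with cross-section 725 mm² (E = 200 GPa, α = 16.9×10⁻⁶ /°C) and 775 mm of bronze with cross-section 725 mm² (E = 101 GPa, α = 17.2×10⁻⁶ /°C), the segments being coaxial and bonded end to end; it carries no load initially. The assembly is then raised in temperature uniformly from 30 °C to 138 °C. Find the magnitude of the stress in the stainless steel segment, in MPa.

With the walls removed the bar would change length by δ_free = Σ αᵢΔT Lᵢ = 16.9×10⁻⁶×108×800 + 17.2×10⁻⁶×108×775 = 2.9 mm.
The rigid supports impose zero overall length change; the single axial force P common to all segments must satisfy P Σ Lᵢ/(AᵢEᵢ) = δ_free.
The series flexibility is Σ Lᵢ/(AᵢEᵢ) = 800/(725×200×10³) + 775/(725×101×10³) = 1.61×10⁻⁵ mm/N.
So P = 2.9 / 1.61×10⁻⁵ = 180.1 kN, compressive.
σ_{stainless steel} = P / A = 180100 / 725 = 248.4 MPa.

σ ≈ 248 MPa (compressive)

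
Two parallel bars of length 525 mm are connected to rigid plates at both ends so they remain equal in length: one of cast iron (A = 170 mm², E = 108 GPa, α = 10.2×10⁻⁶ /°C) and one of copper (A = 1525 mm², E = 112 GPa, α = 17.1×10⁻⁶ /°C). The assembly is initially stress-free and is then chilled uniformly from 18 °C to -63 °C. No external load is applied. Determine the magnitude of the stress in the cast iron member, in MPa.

σ ≈ 54.5 MPa (compressive)

Equilibrium of a rigid end plate with no external load gives equal and opposite internal forces ±P in the two members. Since α_{copper} > α_{cast iron}, cooling drives the copper into tension and the cast iron into compression.
Setting the final lengths equal and cancelling L: (α₁ − α₂)ΔT = P/(A₁E₁) + P/(A₂E₂).
|α₁ − α₂|·ΔT = 6.9×10⁻⁶ × 81 = 0.0005589.
1/(A₁E₁) + 1/(A₂E₂) = 1/(170×108×10³) + 1/(1525×112×10³) = 6.032×10⁻⁸ N⁻¹.
P = 0.0005589 / 6.032×10⁻⁸ = 9265 N = 9.265 kN.
σ_{cast iron} = P/A₁ = 9265/170 = 54.5 MPa, compressive.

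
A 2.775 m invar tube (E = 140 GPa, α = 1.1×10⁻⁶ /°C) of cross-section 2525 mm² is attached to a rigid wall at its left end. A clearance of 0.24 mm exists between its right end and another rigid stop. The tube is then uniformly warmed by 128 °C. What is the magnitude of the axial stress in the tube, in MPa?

σ ≈ 7.6 MPa (compressive)

Free thermal elongation = αΔT L = 1.1×10⁻⁶ × 128 × 2775 = 0.3907 mm.
After closing the 0.24 mm clearance, 0.3907 − 0.24 = 0.1507 mm of expansion remains to be suppressed by the wall.
That suppressed elongation corresponds to σ = E·Δ/L = 140×10³ × 0.1507/2775 = 7.604 MPa.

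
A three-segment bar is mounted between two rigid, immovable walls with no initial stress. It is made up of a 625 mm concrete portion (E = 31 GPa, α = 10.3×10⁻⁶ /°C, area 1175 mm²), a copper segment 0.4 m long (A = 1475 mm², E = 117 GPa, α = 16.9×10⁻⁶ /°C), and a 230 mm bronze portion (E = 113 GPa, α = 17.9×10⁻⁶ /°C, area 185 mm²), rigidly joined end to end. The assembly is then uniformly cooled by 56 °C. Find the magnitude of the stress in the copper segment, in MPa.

If the supports were absent, the total length change would be Σ αᵢΔT Lᵢ = 10.3×10⁻⁶×56×625 + 16.9×10⁻⁶×56×400 + 17.9×10⁻⁶×56×230 = 0.9696 mm.
The walls prevent any net length change, so an axial force P (same in every segment) develops. Compatibility: P · Σ Lᵢ/(AᵢEᵢ) = δ_free.
The series flexibility is Σ Lᵢ/(AᵢEᵢ) = 625/(1175×31×10³) + 400/(1475×117×10³) + 230/(185×113×10³) = 3.048×10⁻⁵ mm/N.
So P = 0.9696 / 3.048×10⁻⁵ = 31.81 kN, tensile.
σ_{copper} = P / A = 31810 / 1475 = 21.57 MPa.

σ ≈ 21.6 MPa (tensile)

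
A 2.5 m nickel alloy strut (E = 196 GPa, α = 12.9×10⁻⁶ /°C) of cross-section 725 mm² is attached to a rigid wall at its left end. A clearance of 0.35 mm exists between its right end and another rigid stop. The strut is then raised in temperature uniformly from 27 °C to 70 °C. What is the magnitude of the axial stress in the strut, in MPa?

σ ≈ 81.3 MPa (compressive)

If the wall were absent the strut would grow by αΔT L = 12.9×10⁻⁶ × 43 × 2500 = 1.387 mm.
The gap closes (δ_free > 0.35 mm) and the wall then resists a further 1.387 − 0.35 = 1.037 mm of expansion.
That suppressed elongation corresponds to σ = E·Δ/L = 196×10³ × 1.037/2500 = 81.28 MPa.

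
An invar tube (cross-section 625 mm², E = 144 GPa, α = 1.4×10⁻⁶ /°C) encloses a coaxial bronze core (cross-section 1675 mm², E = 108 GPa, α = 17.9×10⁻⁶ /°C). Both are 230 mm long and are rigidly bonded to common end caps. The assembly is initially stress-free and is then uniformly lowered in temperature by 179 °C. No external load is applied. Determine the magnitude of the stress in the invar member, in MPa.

Both members must finish at the same length. With the larger α, the bronze tends to over-contract; the plates restrain it, putting the bronze in tension and the invar in compression. With no external load the two internal forces are equal and opposite, magnitude P.
Setting the final lengths equal and cancelling L: (α₁ − α₂)ΔT = P/(A₁E₁) + P/(A₂E₂).
|α₁ − α₂|·ΔT = 16.5×10⁻⁶ × 179 = 0.002953.
1/(A₁E₁) + 1/(A₂E₂) = 1/(625×144×10³) + 1/(1675×108×10³) = 1.664×10⁻⁸ N⁻¹.
P = 0.002953 / 1.664×10⁻⁸ = 177500 N = 177.5 kN.
σ_{invar} = P/A₁ = 177500/625 = 284 MPa, compressive.

σ ≈ 284 MPa (compressive)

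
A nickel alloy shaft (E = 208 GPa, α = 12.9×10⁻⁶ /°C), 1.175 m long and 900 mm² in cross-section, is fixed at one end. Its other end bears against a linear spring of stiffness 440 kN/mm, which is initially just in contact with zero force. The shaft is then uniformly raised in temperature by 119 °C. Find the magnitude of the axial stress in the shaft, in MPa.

Free thermal expansion: δ_free = αΔT L = 12.9×10⁻⁶ × 119 × 1175 = 1.804 mm.
With a force P in the spring, the elastic change of the shaft is PL/(AE) and that of the spring is P/k; compatibility requires their sum to equal δ_free.
So P = δ_free / [L/(AE) + 1/k] = 1.804 / [ 1175/(900×208×10³) + 1/(440×10³) ].
P = 1.804 / 8.549×10⁻⁶ = 211000 N.
σ = P/A = 211000/900 = 234.4 MPa.

σ ≈ 234 MPa (compressive)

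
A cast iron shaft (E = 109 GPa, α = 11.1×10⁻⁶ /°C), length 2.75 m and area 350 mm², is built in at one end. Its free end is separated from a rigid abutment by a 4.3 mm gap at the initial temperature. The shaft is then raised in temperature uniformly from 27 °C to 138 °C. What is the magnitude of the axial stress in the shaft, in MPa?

If the wall were absent the shaft would grow by αΔT L = 11.1×10⁻⁶ × 111 × 2750 = 3.388 mm.
This is smaller than the 4.3 mm clearance, so the shaft expands freely without reaching the stop — the stress is zero.

σ ≈ 0 MPa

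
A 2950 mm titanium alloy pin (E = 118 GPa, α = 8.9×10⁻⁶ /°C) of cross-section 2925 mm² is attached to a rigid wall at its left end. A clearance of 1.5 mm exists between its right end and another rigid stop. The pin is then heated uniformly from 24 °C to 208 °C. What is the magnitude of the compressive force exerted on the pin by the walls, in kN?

P ≈ 390 kN

Free thermal elongation = αΔT L = 8.9×10⁻⁶ × 184 × 2950 = 4.831 mm.
After closing the 1.5 mm clearance, 4.831 − 1.5 = 3.331 mm of expansion remains to be suppressed by the wall.
That suppressed elongation corresponds to σ = E·Δ/L = 118×10³ × 3.331/2950 = 133.2 MPa.
Force on the wall = σA = 133.2 × 2925 mm² = 389.7 kN.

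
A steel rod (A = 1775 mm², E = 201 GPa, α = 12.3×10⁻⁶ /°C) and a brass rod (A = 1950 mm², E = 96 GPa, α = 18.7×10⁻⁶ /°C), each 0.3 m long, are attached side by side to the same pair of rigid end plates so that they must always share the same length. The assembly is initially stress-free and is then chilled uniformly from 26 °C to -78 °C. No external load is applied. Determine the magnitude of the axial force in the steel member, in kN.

P ≈ 81.7 kN (compressive in the steel)

The brass has the larger α, so on cooling it would change length more than the steel if both were free. The rigid plates force a common final length, so the brass is put into tension and the steel into compression, with equal and opposite forces P (no external load).
Equating the net (thermal + elastic) strains gives |α₁ − α₂|·ΔT = P·[1/(A₁E₁) + 1/(A₂E₂)].
|α₁ − α₂|·ΔT = 6.4×10⁻⁶ × 104 = 0.0006656.
1/(A₁E₁) + 1/(A₂E₂) = 1/(1775×201×10³) + 1/(1950×96×10³) = 8.145×10⁻⁹ N⁻¹.
P = 0.0006656 / 8.145×10⁻⁹ = 81720 N = 81.72 kN.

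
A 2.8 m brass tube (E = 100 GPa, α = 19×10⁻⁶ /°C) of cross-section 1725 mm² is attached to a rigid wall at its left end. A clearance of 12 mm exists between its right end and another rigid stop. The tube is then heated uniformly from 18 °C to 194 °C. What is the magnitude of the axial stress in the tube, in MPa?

σ ≈ 0 MPa

If the wall were absent the tube would grow by αΔT L = 19×10⁻⁶ × 176 × 2800 = 9.363 mm.
Since δ_free = 9.36 mm is less than the 12 mm gap, the tube never touches the wall. No axial force develops.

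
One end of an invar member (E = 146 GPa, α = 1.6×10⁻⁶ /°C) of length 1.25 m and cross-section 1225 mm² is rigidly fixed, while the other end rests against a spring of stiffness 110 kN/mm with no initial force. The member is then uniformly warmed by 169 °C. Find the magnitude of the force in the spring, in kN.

The unrestrained thermal change is αΔT L = 1.6×10⁻⁶ × 169 × 1250 = 0.338 mm.
Let P be the compressive force at the spring. The member shortens elastically by PL/(AE) and the spring compresses by P/k; together these equal δ_free.
So P = δ_free / [L/(AE) + 1/k] = 0.338 / [ 1250/(1225×146×10³) + 1/(110×10³) ].
P = 0.338 / 1.608×10⁻⁵ = 21020 N.

P ≈ 21 kN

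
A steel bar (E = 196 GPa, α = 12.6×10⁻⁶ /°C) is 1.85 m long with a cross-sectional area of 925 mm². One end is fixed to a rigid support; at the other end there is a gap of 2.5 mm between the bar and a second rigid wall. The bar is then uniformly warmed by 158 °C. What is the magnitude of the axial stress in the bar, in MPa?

σ ≈ 125 MPa (compressive)

If the wall were absent the bar would grow by αΔT L = 12.6×10⁻⁶ × 158 × 1850 = 3.683 mm.
After closing the 2.5 mm clearance, 3.683 − 2.5 = 1.183 mm of expansion remains to be suppressed by the wall.
Compatibility: PL/(AE) = 1.183 mm, so σ = P/A = E × (1.183/1850) = 125.3 MPa.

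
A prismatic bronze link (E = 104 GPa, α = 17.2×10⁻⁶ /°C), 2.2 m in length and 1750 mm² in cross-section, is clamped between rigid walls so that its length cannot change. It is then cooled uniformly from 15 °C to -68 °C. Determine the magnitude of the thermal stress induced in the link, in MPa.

Because both ends are immovable the net strain is zero, and the suppressed thermal strain is αΔT = 17.2×10⁻⁶ × 83 = 1427.6×10⁻⁶.
The stress required to suppress this strain is σ = Eε = 104×10³ × 1427.6×10⁻⁶ = 148.5 MPa, tensile since the link is trying to contract.

σ ≈ 148 MPa (tensile)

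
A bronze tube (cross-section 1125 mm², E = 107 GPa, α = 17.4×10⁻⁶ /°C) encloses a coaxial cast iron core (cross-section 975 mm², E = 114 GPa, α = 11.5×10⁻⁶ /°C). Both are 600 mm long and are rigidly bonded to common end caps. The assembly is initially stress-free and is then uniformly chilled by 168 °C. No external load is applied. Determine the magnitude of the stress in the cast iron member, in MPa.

Equilibrium of a rigid end plate with no external load gives equal and opposite internal forces ±P in the two members. Since α_{bronze} > α_{cast iron}, cooling drives the bronze into tension and the cast iron into compression.
Setting the final lengths equal and cancelling L: (α₁ − α₂)ΔT = P/(A₁E₁) + P/(A₂E₂).
|α₁ − α₂|·ΔT = 5.9×10⁻⁶ × 168 = 0.0009912.
1/(A₁E₁) + 1/(A₂E₂) = 1/(1125×107×10³) + 1/(975×114×10³) = 1.73×10⁻⁸ N⁻¹.
P = 0.0009912 / 1.73×10⁻⁸ = 57280 N = 57.28 kN.
σ_{cast iron} = P/A₂ = 57280/975 = 58.75 MPa, compressive.

σ ≈ 58.7 MPa (compressive)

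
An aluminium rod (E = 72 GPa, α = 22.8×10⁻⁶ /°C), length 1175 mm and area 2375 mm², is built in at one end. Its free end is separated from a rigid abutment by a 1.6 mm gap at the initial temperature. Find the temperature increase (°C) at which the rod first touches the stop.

ΔT ≈ 59.7 °C

Contact occurs when the free expansion equals the gap: αΔT L = 1.6 mm.
So ΔT = g/(αL) = 1.6/(22.8×10⁻⁶ × 1175) = 59.72 °C.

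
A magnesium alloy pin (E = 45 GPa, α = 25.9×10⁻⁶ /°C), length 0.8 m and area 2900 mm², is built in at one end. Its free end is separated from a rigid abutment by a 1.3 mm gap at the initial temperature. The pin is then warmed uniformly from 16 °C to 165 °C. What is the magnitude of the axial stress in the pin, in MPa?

If the wall were absent the pin would grow by αΔT L = 25.9×10⁻⁶ × 149 × 800 = 3.087 mm.
The gap closes (δ_free > 1.3 mm) and the wall then resists a further 3.087 − 1.3 = 1.787 mm of expansion.
That suppressed elongation corresponds to σ = E·Δ/L = 45×10³ × 1.787/800 = 100.5 MPa.

σ ≈ 101 MPa (compressive)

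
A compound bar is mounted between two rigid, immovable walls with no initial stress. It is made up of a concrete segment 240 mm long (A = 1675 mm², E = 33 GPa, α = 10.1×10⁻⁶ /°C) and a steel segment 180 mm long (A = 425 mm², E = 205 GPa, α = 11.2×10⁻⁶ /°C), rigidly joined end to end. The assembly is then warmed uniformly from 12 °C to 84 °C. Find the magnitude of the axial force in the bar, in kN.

P ≈ 49.9 kN (compressive)

If the supports were absent, the total length change would be Σ αᵢΔT Lᵢ = 10.1×10⁻⁶×72×240 + 11.2×10⁻⁶×72×180 = 0.3197 mm.
The walls prevent any net length change, so an axial force P (same in every segment) develops. Compatibility: P · Σ Lᵢ/(AᵢEᵢ) = δ_free.
The series flexibility is Σ Lᵢ/(AᵢEᵢ) = 240/(1675×33×10³) + 180/(425×205×10³) = 6.408×10⁻⁶ mm/N.
So P = 0.3197 / 6.408×10⁻⁶ = 49.89 kN, compressive.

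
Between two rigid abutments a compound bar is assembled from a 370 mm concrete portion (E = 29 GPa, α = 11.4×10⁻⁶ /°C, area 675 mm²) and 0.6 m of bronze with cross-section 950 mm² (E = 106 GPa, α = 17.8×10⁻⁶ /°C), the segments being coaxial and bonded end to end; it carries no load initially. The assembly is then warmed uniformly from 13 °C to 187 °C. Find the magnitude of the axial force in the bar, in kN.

With the walls removed the bar would change length by δ_free = Σ αᵢΔT Lᵢ = 11.4×10⁻⁶×174×370 + 17.8×10⁻⁶×174×600 = 2.592 mm.
The rigid supports impose zero overall length change; the single axial force P common to all segments must satisfy P Σ Lᵢ/(AᵢEᵢ) = δ_free.
The series flexibility is Σ Lᵢ/(AᵢEᵢ) = 370/(675×29×10³) + 600/(950×106×10³) = 2.486×10⁻⁵ mm/N.
So P = 2.592 / 2.486×10⁻⁵ = 104.3 kN, compressive.

P ≈ 104 kN (compressive)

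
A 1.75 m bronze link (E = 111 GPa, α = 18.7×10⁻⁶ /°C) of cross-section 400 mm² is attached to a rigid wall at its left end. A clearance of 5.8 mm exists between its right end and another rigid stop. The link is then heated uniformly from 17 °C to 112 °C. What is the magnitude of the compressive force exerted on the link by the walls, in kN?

If the wall were absent the link would grow by αΔT L = 18.7×10⁻⁶ × 95 × 1750 = 3.109 mm.
Since δ_free = 3.11 mm is less than the 5.8 mm gap, the link never touches the wall. No axial force develops.

P ≈ 0 kN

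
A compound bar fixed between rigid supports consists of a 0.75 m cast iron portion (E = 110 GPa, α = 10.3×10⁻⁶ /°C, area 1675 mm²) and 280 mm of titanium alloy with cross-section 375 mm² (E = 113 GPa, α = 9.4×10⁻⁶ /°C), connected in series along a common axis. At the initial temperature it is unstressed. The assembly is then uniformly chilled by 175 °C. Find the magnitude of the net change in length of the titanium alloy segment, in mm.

If the supports were absent, the total length change would be Σ αᵢΔT Lᵢ = 10.3×10⁻⁶×175×750 + 9.4×10⁻⁶×175×280 = 1.812 mm.
Since the ends are fixed, an axial force P builds up, equal in every segment, with P · Σ Lᵢ/(AᵢEᵢ) = δ_free.
Σ Lᵢ/(AᵢEᵢ) = 750/(1675×110×10³) + 280/(375×113×10³) = 1.068×10⁻⁵ mm/N.
Hence P = δ_free / Σ(L/AE) = 1.812/1.068×10⁻⁵ = 169.7 kN (tensile).
For the titanium alloy segment, free thermal change = 9.4×10⁻⁶×175×280 = 0.4606 mm and elastic change from P = 169700×280/(375×113×10³) = 1.122 mm; these oppose, so the net change is 0.661 mm (segment lengthens).

|ΔL| ≈ 0.661 mm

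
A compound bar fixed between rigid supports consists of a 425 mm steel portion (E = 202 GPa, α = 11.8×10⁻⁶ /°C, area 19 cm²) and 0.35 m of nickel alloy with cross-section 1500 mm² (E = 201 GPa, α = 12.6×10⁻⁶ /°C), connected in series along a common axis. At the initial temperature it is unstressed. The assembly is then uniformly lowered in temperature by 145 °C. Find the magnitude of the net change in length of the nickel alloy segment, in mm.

|ΔL| ≈ 0.06 mm

Free thermal contraction of the whole bar: Σ αᵢΔT Lᵢ = 11.8×10⁻⁶×145×425 + 12.6×10⁻⁶×145×350 = 1.367 mm.
Since the ends are fixed, an axial force P builds up, equal in every segment, with P · Σ Lᵢ/(AᵢEᵢ) = δ_free.
The series flexibility is Σ Lᵢ/(AᵢEᵢ) = 425/(1900×202×10³) + 350/(1500×201×10³) = 2.268×10⁻⁶ mm/N.
P = 1.367 / 2.268×10⁻⁶ = 602500 N = 602.5 kN, tensile.
For the nickel alloy segment, free thermal change = 12.6×10⁻⁶×145×350 = 0.6394 mm and elastic change from P = 602500×350/(1500×201×10³) = 0.6994 mm; these oppose, so the net change is 0.06 mm (segment lengthens).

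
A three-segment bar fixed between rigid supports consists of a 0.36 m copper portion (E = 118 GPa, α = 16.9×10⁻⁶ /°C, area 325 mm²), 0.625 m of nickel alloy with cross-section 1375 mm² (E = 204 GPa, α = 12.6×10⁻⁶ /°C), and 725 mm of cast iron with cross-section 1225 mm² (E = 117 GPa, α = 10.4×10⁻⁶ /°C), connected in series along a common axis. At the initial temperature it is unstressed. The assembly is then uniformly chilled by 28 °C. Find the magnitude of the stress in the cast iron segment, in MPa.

If the supports were absent, the total length change would be Σ αᵢΔT Lᵢ = 16.9×10⁻⁶×28×360 + 12.6×10⁻⁶×28×625 + 10.4×10⁻⁶×28×725 = 0.602 mm.
Since the ends are fixed, an axial force P builds up, equal in every segment, with P · Σ Lᵢ/(AᵢEᵢ) = δ_free.
Σ Lᵢ/(AᵢEᵢ) = 360/(325×118×10³) + 625/(1375×204×10³) + 725/(1225×117×10³) = 1.667×10⁻⁵ mm/N.
So P = 0.602 / 1.667×10⁻⁵ = 36.1 kN, tensile.
σ_{cast iron} = P / A = 36100 / 1225 = 29.47 MPa.

σ ≈ 29.5 MPa (tensile)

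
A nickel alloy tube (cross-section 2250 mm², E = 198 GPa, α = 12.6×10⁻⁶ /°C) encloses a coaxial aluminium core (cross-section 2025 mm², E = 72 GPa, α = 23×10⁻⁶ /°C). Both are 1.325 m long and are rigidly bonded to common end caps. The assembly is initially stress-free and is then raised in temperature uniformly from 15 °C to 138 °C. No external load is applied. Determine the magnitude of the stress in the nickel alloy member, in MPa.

σ ≈ 62.5 MPa (tensile)

Both members must finish at the same length. With the larger α, the aluminium tends to over-expand; the plates restrain it, putting the aluminium in compression and the nickel alloy in tension. With no external load the two internal forces are equal and opposite, magnitude P.
Setting the final lengths equal and cancelling L: (α₁ − α₂)ΔT = P/(A₁E₁) + P/(A₂E₂).
|α₁ − α₂|·ΔT = 10.4×10⁻⁶ × 123 = 0.001279.
1/(A₁E₁) + 1/(A₂E₂) = 1/(2250×198×10³) + 1/(2025×72×10³) = 9.103×10⁻⁹ N⁻¹.
So P = 0.001279 / 9.103×10⁻⁹ = 140.5 kN.
σ_{nickel alloy} = P/A₁ = 140500/2250 = 62.45 MPa, tensile.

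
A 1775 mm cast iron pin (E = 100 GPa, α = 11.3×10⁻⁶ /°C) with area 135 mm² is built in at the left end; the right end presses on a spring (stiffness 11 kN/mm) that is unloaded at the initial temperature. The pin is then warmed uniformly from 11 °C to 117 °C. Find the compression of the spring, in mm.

The unrestrained thermal change is αΔT L = 11.3×10⁻⁶ × 106 × 1775 = 2.126 mm.
With a force P in the spring, the elastic change of the pin is PL/(AE) and that of the spring is P/k; compatibility requires their sum to equal δ_free.
P [ L/(AE) + 1/k ] = δ_free → P [ 1775/(135×100×10³) + 1/(11×10³) ] = 2.126.
P = 2.126 / 0.0002224 = 9560 N.
Spring compression = P/k = 9560/(11×10³) = 0.8691 mm.

δ ≈ 0.869 mm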